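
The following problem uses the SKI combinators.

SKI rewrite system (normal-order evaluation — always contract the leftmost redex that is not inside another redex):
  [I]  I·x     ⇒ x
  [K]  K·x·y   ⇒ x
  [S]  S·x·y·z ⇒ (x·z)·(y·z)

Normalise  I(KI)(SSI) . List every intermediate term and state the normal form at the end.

  start: I(KI)(SSI)
  →1  KI(SSI)
  →2  I

Answer: normal form = I  (in 2 steps)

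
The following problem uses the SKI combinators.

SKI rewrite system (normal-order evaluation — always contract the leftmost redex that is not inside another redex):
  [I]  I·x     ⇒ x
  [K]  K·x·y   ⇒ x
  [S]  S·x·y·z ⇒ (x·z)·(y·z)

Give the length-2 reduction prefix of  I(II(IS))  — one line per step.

  start: I(II(IS))
  →1  II(IS)
  →2  I(IS)

Answer: after 2 steps: I(IS)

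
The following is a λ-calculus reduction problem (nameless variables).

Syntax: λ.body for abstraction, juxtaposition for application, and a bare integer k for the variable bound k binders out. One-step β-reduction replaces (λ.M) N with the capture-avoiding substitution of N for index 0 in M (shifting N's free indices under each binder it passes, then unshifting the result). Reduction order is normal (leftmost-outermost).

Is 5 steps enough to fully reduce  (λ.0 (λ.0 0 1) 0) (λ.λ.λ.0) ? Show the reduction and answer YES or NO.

  start: (λ.0 (λ.0 0 1) 0) (λ.λ.λ.0)
  →1  (λ.λ.λ.0) (λ.0 0 (λ.λ.λ.0)) (λ.λ.λ.0)
  →2  (λ.λ.0) (λ.λ.λ.0)
  →3  λ.0

Answer: YES — reaches normal form λ.0 in 3 ≤ 5 steps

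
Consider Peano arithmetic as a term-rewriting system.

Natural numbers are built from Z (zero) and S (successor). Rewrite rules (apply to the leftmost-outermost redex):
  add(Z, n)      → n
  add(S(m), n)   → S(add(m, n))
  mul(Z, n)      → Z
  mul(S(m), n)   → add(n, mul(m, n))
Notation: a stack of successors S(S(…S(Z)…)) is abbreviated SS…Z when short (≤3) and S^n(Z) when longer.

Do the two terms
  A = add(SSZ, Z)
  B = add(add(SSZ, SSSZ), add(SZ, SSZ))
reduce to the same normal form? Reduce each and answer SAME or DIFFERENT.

Answer: DIFFERENT — A ⇓ SSZ, B ⇓ S^8(Z)

Reduction:
Term A:
  start: add(SSZ, Z)
  step 1: S(add(SZ, Z))
  step 2: S(S(add(Z, Z)))
  step 3: SSZ

Term B:
  start: add(add(SSZ, SSSZ), add(SZ, SSZ))
  step 1: add(S(add(SZ, SSSZ)), add(SZ, SSZ))
  step 2: S(add(add(SZ, SSSZ), add(SZ, SSZ)))
  step 3: S(add(S(add(Z, SSSZ)), add(SZ, SSZ)))
  step 4: S(S(add(add(Z, SSSZ), add(SZ, SSZ))))
  step 5: S(S(add(SSSZ, add(SZ, SSZ))))
  step 6: S(S(S(add(SSZ, add(SZ, SSZ)))))
  step 7: S(S(S(S(add(SZ, add(SZ, SSZ))))))
  step 8: S(S(S(S(S(add(Z, add(SZ, SSZ)))))))
  step 9: S(S(S(S(S(add(SZ, SSZ))))))
  step 10: S(S(S(S(S(S(add(Z, SSZ)))))))
  step 11: S^8(Z)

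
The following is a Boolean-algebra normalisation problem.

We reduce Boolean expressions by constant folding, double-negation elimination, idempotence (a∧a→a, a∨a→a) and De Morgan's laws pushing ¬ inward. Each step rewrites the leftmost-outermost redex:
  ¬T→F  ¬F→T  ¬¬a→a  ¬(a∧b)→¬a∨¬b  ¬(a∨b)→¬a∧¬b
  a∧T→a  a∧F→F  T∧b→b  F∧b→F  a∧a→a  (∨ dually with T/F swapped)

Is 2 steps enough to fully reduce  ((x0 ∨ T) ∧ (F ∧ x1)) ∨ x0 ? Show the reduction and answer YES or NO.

  start: ((x0 ∨ T) ∧ (F ∧ x1)) ∨ x0
  [1] (T ∧ (F ∧ x1)) ∨ x0
  [2] (F ∧ x1) ∨ x0

Answer: NO — after 2 steps the term is (F ∧ x1) ∨ x0, not yet normal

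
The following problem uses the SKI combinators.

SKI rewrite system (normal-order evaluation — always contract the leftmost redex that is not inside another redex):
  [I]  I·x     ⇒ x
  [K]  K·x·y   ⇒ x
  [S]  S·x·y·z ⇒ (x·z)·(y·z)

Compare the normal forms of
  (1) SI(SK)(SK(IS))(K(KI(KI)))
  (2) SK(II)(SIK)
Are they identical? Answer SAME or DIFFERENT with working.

Answer: DIFFERENT — A ⇓ KI, B ⇓ SIK

Derivation:
Term A:
  start: SI(SK)(SK(IS))(K(KI(KI)))
  step 1: I(SK(IS))(SK(SK(IS)))(K(KI(KI)))
  step 2: SK(IS)(SK(SK(IS)))(K(KI(KI)))
  step 3: K(SK(SK(IS)))(IS(SK(SK(IS))))(K(KI(KI)))
  step 4: SK(SK(IS))(K(KI(KI)))
  step 5: K(K(KI(KI)))(SK(IS)(K(KI(KI))))
  step 6: K(KI(KI))
  step 7: KI

Term B:
  start: SK(II)(SIK)
  step 1: K(SIK)(II(SIK))
  step 2: SIK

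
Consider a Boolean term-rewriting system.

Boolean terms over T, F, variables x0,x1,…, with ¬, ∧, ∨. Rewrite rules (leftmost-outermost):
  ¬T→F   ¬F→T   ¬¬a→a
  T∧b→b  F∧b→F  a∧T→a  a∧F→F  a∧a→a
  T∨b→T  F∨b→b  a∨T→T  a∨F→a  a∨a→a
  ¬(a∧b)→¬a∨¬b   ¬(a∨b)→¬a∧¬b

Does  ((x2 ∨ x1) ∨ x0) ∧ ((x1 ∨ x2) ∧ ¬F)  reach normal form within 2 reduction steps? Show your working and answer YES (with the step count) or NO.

Answer: YES — reaches normal form ((x2 ∨ x1) ∨ x0) ∧ (x1 ∨ x2) in 2 ≤ 2 steps

Reduction:
  start: ((x2 ∨ x1) ∨ x0) ∧ ((x1 ∨ x2) ∧ ¬F)
  [1] ((x2 ∨ x1) ∨ x0) ∧ ((x1 ∨ x2) ∧ T)
  [2] ((x2 ∨ x1) ∨ x0) ∧ (x1 ∨ x2)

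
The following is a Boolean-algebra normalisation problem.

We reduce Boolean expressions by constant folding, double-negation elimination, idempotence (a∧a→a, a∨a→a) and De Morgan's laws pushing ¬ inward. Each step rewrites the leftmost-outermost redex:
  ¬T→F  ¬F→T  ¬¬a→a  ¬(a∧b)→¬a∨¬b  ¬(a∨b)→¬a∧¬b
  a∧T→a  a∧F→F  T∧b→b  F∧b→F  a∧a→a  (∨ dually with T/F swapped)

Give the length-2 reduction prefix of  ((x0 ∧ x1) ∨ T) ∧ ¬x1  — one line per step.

Answer: after 2 steps: ¬x1

Reduction:
  start: ((x0 ∧ x1) ∨ T) ∧ ¬x1
  →1  T ∧ ¬x1
  →2  ¬x1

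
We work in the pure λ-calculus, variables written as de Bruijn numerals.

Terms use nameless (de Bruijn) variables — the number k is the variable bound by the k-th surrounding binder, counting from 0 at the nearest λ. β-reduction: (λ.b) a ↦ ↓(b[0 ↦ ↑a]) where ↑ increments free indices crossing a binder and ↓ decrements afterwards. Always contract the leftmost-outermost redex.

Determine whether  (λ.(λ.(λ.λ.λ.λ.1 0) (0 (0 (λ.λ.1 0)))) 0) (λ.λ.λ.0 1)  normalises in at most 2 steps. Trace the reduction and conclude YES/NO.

Answer: NO — after 2 steps the term is (λ.λ.λ.λ.1 0) ((λ.λ.λ.0 1) ((λ.λ.λ.0 1) (λ.λ.1 0))), not yet normal

Working:
  start: (λ.(λ.(λ.λ.λ.λ.1 0) (0 (0 (λ.λ.1 0)))) 0) (λ.λ.λ.0 1)
  →1  (λ.(λ.λ.λ.λ.1 0) (0 (0 (λ.λ.1 0)))) (λ.λ.λ.0 1)
  →2  (λ.λ.λ.λ.1 0) ((λ.λ.λ.0 1) ((λ.λ.λ.0 1) (λ.λ.1 0)))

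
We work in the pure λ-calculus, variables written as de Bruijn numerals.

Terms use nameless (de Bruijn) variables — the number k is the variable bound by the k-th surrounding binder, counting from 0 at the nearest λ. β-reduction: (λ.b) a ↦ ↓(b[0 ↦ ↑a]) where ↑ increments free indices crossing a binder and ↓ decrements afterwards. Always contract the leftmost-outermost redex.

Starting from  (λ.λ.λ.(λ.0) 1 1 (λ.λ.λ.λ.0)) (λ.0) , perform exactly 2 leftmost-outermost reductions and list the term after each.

  start: (λ.λ.λ.(λ.0) 1 1 (λ.λ.λ.λ.0)) (λ.0)
  →1  λ.λ.(λ.0) 1 1 (λ.λ.λ.λ.0)
  →2  λ.λ.1 1 (λ.λ.λ.λ.0)

Answer: after 2 steps: λ.λ.1 1 (λ.λ.λ.λ.0)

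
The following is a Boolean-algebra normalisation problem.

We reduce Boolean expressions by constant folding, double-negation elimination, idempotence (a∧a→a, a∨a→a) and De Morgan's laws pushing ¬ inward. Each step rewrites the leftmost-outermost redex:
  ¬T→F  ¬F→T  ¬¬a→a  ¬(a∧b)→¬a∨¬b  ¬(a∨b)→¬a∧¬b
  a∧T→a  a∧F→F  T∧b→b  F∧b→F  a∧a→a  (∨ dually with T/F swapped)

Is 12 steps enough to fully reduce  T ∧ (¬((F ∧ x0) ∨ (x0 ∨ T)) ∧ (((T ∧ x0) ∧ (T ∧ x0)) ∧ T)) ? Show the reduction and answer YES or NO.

  start: T ∧ (¬((F ∧ x0) ∨ (x0 ∨ T)) ∧ (((T ∧ x0) ∧ (T ∧ x0)) ∧ T))
  →1  ¬((F ∧ x0) ∨ (x0 ∨ T)) ∧ (((T ∧ x0) ∧ (T ∧ x0)) ∧ T)
  →2  (¬(F ∧ x0) ∧ ¬(x0 ∨ T)) ∧ (((T ∧ x0) ∧ (T ∧ x0)) ∧ T)
  →3  ((¬F ∨ ¬x0) ∧ ¬(x0 ∨ T)) ∧ (((T ∧ x0) ∧ (T ∧ x0)) ∧ T)
  →4  ((T ∨ ¬x0) ∧ ¬(x0 ∨ T)) ∧ (((T ∧ x0) ∧ (T ∧ x0)) ∧ T)
  →5  (T ∧ ¬(x0 ∨ T)) ∧ (((T ∧ x0) ∧ (T ∧ x0)) ∧ T)
  →6  ¬(x0 ∨ T) ∧ (((T ∧ x0) ∧ (T ∧ x0)) ∧ T)
  →7  (¬x0 ∧ ¬T) ∧ (((T ∧ x0) ∧ (T ∧ x0)) ∧ T)
  →8  (¬x0 ∧ F) ∧ (((T ∧ x0) ∧ (T ∧ x0)) ∧ T)
  →9  F ∧ (((T ∧ x0) ∧ (T ∧ x0)) ∧ T)
  →10  F

Answer: YES — reaches normal form F in 10 ≤ 12 steps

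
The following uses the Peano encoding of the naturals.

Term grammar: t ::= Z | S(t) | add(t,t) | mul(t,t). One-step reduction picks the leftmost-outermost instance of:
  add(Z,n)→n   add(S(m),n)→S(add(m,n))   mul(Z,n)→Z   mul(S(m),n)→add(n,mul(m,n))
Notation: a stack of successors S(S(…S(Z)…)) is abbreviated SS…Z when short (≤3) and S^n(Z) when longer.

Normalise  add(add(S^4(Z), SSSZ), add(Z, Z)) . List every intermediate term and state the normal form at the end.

Answer: normal form = S^7(Z)  (in 14 steps)

Derivation:
  start: add(add(S^4(Z), SSSZ), add(Z, Z))
  step 1: add(S(add(SSSZ, SSSZ)), add(Z, Z))
  step 2: S(add(add(SSSZ, SSSZ), add(Z, Z)))
  step 3: S(add(S(add(SSZ, SSSZ)), add(Z, Z)))
  step 4: S(S(add(add(SSZ, SSSZ), add(Z, Z))))
  step 5: S(S(add(S(add(SZ, SSSZ)), add(Z, Z))))
  step 6: S(S(S(add(add(SZ, SSSZ), add(Z, Z)))))
  step 7: S(S(S(add(S(add(Z, SSSZ)), add(Z, Z)))))
  step 8: S(S(S(S(add(add(Z, SSSZ), add(Z, Z))))))
  step 9: S(S(S(S(add(SSSZ, add(Z, Z))))))
  step 10: S(S(S(S(S(add(SSZ, add(Z, Z)))))))
  step 11: S(S(S(S(S(S(add(SZ, add(Z, Z))))))))
  step 12: S(S(S(S(S(S(S(add(Z, add(Z, Z)))))))))
  step 13: S(S(S(S(S(S(S(add(Z, Z))))))))
  step 14: S^7(Z)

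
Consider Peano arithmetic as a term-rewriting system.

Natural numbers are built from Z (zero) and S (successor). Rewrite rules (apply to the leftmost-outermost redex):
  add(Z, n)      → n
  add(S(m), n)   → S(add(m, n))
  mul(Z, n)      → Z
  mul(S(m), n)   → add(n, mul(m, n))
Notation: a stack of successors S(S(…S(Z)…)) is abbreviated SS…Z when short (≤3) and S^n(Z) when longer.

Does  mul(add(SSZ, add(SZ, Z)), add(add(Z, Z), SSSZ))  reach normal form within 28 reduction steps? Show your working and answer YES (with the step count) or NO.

  start: mul(add(SSZ, add(SZ, Z)), add(add(Z, Z), SSSZ))
  →1  mul(S(add(SZ, add(SZ, Z))), add(add(Z, Z), SSSZ))
  →2  add(add(add(Z, Z), SSSZ), mul(add(SZ, add(SZ, Z)), add(add(Z, Z), SSSZ)))
  →3  add(add(Z, SSSZ), mul(add(SZ, add(SZ, Z)), add(add(Z, Z), SSSZ)))
  →4  add(SSSZ, mul(add(SZ, add(SZ, Z)), add(add(Z, Z), SSSZ)))
  →5  S(add(SSZ, mul(add(SZ, add(SZ, Z)), add(add(Z, Z), SSSZ))))
  →6  S(S(add(SZ, mul(add(SZ, add(SZ, Z)), add(add(Z, Z), SSSZ)))))
  →7  S(S(S(add(Z, mul(add(SZ, add(SZ, Z)), add(add(Z, Z), SSSZ))))))
  →8  S(S(S(mul(add(SZ, add(SZ, Z)), add(add(Z, Z), SSSZ)))))
  →9  S(S(S(mul(S(add(Z, add(SZ, Z))), add(add(Z, Z), SSSZ)))))
  →10  S(S(S(add(add(add(Z, Z), SSSZ), mul(add(Z, add(SZ, Z)), add(add(Z, Z), SSSZ))))))
  →11  S(S(S(add(add(Z, SSSZ), mul(add(Z, add(SZ, Z)), add(add(Z, Z), SSSZ))))))
  →12  S(S(S(add(SSSZ, mul(add(Z, add(SZ, Z)), add(add(Z, Z), SSSZ))))))
  →13  S(S(S(S(add(SSZ, mul(add(Z, add(SZ, Z)), add(add(Z, Z), SSSZ)))))))
  →14  S(S(S(S(S(add(SZ, mul(add(Z, add(SZ, Z)), add(add(Z, Z), SSSZ))))))))
  →15  S(S(S(S(S(S(add(Z, mul(add(Z, add(SZ, Z)), add(add(Z, Z), SSSZ)))))))))
  →16  S(S(S(S(S(S(mul(add(Z, add(SZ, Z)), add(add(Z, Z), SSSZ))))))))
  →17  S(S(S(S(S(S(mul(add(SZ, Z), add(add(Z, Z), SSSZ))))))))
  →18  S(S(S(S(S(S(mul(S(add(Z, Z)), add(add(Z, Z), SSSZ))))))))
  →19  S(S(S(S(S(S(add(add(add(Z, Z), SSSZ), mul(add(Z, Z), add(add(Z, Z), SSSZ)))))))))
  →20  S(S(S(S(S(S(add(add(Z, SSSZ), mul(add(Z, Z), add(add(Z, Z), SSSZ)))))))))
  →21  S(S(S(S(S(S(add(SSSZ, mul(add(Z, Z), add(add(Z, Z), SSSZ)))))))))
  →22  S(S(S(S(S(S(S(add(SSZ, mul(add(Z, Z), add(add(Z, Z), SSSZ))))))))))
  →23  S(S(S(S(S(S(S(S(add(SZ, mul(add(Z, Z), add(add(Z, Z), SSSZ)))))))))))
  →24  S(S(S(S(S(S(S(S(S(add(Z, mul(add(Z, Z), add(add(Z, Z), SSSZ))))))))))))
  →25  S(S(S(S(S(S(S(S(S(mul(add(Z, Z), add(add(Z, Z), SSSZ)))))))))))
  →26  S(S(S(S(S(S(S(S(S(mul(Z, add(add(Z, Z), SSSZ)))))))))))
  →27  S^9(Z)

Answer: YES — reaches normal form S^9(Z) in 27 ≤ 28 steps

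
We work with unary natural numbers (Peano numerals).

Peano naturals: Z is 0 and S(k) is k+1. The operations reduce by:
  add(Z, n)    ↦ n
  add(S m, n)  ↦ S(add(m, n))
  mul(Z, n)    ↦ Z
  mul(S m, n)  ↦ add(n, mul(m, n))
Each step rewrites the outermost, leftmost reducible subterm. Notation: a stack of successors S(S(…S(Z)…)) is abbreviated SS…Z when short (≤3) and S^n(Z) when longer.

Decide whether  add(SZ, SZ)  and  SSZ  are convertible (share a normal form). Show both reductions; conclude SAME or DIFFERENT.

Answer: SAME — A ⇓ SSZ, B ⇓ SSZ

Derivation:
Term A:
  start: add(SZ, SZ)
  →1  S(add(Z, SZ))
  →2  SSZ

Term B:
  start: SSZ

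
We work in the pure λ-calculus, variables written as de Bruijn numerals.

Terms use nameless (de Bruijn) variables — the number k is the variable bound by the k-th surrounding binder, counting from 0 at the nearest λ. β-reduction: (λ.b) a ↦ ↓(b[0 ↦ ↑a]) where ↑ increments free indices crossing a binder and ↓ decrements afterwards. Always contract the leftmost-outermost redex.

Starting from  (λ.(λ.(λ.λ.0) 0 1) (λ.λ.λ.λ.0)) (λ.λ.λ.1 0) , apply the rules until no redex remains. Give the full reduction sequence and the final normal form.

Answer: normal form = λ.λ.λ.1 0  (in 4 steps)

Working:
  start: (λ.(λ.(λ.λ.0) 0 1) (λ.λ.λ.λ.0)) (λ.λ.λ.1 0)
  →1  (λ.(λ.λ.0) 0 (λ.λ.λ.1 0)) (λ.λ.λ.λ.0)
  →2  (λ.λ.0) (λ.λ.λ.λ.0) (λ.λ.λ.1 0)
  →3  (λ.0) (λ.λ.λ.1 0)
  →4  λ.λ.λ.1 0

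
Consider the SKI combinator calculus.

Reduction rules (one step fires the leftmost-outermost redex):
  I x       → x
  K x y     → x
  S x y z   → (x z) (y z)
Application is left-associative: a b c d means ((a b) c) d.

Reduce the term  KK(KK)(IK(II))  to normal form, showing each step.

  start: KK(KK)(IK(II))
  [1] K(IK(II))
  [2] K(K(II))
  [3] K(KI)

Answer: normal form = K(KI)  (in 3 steps)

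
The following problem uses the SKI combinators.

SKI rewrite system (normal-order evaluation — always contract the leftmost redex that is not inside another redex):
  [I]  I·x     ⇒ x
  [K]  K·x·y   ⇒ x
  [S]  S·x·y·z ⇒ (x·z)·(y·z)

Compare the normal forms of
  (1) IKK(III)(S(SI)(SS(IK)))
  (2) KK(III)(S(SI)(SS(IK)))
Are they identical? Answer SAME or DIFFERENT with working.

Term A:
  start: IKK(III)(S(SI)(SS(IK)))
  step 1: KK(III)(S(SI)(SS(IK)))
  step 2: K(S(SI)(SS(IK)))
  step 3: K(S(SI)(SSK))

Term B:
  start: KK(III)(S(SI)(SS(IK)))
  step 1: K(S(SI)(SS(IK)))
  step 2: K(S(SI)(SSK))

Answer: SAME — A ⇓ K(S(SI)(SSK)), B ⇓ K(S(SI)(SSK))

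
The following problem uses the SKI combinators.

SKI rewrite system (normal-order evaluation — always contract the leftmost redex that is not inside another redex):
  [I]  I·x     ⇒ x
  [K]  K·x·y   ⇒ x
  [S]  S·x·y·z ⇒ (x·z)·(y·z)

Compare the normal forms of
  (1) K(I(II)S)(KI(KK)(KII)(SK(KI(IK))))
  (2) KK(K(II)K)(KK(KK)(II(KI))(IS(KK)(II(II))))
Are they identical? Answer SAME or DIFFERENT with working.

Term A:
  start: K(I(II)S)(KI(KK)(KII)(SK(KI(IK))))
  step 1: I(II)S
  step 2: IIS
  step 3: IS
  step 4: S

Term B:
  start: KK(K(II)K)(KK(KK)(II(KI))(IS(KK)(II(II))))
  step 1: K(KK(KK)(II(KI))(IS(KK)(II(II))))
  step 2: K(K(II(KI))(IS(KK)(II(II))))
  step 3: K(II(KI))
  step 4: K(I(KI))
  step 5: K(KI)

Answer: DIFFERENT — A ⇓ S, B ⇓ K(KI)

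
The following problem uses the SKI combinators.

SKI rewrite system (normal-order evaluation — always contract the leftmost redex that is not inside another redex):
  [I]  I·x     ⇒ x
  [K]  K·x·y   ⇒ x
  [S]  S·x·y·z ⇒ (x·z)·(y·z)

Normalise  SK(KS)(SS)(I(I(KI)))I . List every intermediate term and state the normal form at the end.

  start: SK(KS)(SS)(I(I(KI)))I
  →1  K(SS)(KS(SS))(I(I(KI)))I
  →2  SS(I(I(KI)))I
  →3  SI(I(I(KI))I)
  →4  SI(I(KI)I)
  →5  SI(KII)
  →6  SII

Answer: normal form = SII  (in 6 steps)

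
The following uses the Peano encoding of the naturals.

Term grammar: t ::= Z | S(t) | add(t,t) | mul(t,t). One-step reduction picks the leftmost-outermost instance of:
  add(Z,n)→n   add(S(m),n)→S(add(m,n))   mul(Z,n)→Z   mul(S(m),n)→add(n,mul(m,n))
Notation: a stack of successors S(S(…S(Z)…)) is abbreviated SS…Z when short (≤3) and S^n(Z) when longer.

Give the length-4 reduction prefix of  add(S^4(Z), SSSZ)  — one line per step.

  start: add(S^4(Z), SSSZ)
  step 1: S(add(SSSZ, SSSZ))
  step 2: S(S(add(SSZ, SSSZ)))
  step 3: S(S(S(add(SZ, SSSZ))))
  step 4: S(S(S(S(add(Z, SSSZ)))))

Answer: after 4 steps: S(S(S(S(add(Z, SSSZ)))))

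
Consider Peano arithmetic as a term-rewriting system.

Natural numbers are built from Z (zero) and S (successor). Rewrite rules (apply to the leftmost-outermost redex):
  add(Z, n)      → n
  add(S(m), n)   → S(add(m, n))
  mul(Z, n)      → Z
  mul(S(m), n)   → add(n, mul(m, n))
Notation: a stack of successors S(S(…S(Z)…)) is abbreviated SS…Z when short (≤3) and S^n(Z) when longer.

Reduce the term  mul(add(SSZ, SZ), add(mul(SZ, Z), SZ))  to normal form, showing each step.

Answer: normal form = SSSZ  (in 25 steps)

Working:
  start: mul(add(SSZ, SZ), add(mul(SZ, Z), SZ))
  →1  mul(S(add(SZ, SZ)), add(mul(SZ, Z), SZ))
  →2  add(add(mul(SZ, Z), SZ), mul(add(SZ, SZ), add(mul(SZ, Z), SZ)))
  →3  add(add(add(Z, mul(Z, Z)), SZ), mul(add(SZ, SZ), add(mul(SZ, Z), SZ)))
  →4  add(add(mul(Z, Z), SZ), mul(add(SZ, SZ), add(mul(SZ, Z), SZ)))
  →5  add(add(Z, SZ), mul(add(SZ, SZ), add(mul(SZ, Z), SZ)))
  →6  add(SZ, mul(add(SZ, SZ), add(mul(SZ, Z), SZ)))
  →7  S(add(Z, mul(add(SZ, SZ), add(mul(SZ, Z), SZ))))
  →8  S(mul(add(SZ, SZ), add(mul(SZ, Z), SZ)))
  →9  S(mul(S(add(Z, SZ)), add(mul(SZ, Z), SZ)))
  →10  S(add(add(mul(SZ, Z), SZ), mul(add(Z, SZ), add(mul(SZ, Z), SZ))))
  →11  S(add(add(add(Z, mul(Z, Z)), SZ), mul(add(Z, SZ), add(mul(SZ, Z), SZ))))
  →12  S(add(add(mul(Z, Z), SZ), mul(add(Z, SZ), add(mul(SZ, Z), SZ))))
  →13  S(add(add(Z, SZ), mul(add(Z, SZ), add(mul(SZ, Z), SZ))))
  →14  S(add(SZ, mul(add(Z, SZ), add(mul(SZ, Z), SZ))))
  →15  S(S(add(Z, mul(add(Z, SZ), add(mul(SZ, Z), SZ)))))
  →16  S(S(mul(add(Z, SZ), add(mul(SZ, Z), SZ))))
  →17  S(S(mul(SZ, add(mul(SZ, Z), SZ))))
  →18  S(S(add(add(mul(SZ, Z), SZ), mul(Z, add(mul(SZ, Z), SZ)))))
  →19  S(S(add(add(add(Z, mul(Z, Z)), SZ), mul(Z, add(mul(SZ, Z), SZ)))))
  →20  S(S(add(add(mul(Z, Z), SZ), mul(Z, add(mul(SZ, Z), SZ)))))
  →21  S(S(add(add(Z, SZ), mul(Z, add(mul(SZ, Z), SZ)))))
  →22  S(S(add(SZ, mul(Z, add(mul(SZ, Z), SZ)))))
  →23  S(S(S(add(Z, mul(Z, add(mul(SZ, Z), SZ))))))
  →24  S(S(S(mul(Z, add(mul(SZ, Z), SZ)))))
  →25  SSSZ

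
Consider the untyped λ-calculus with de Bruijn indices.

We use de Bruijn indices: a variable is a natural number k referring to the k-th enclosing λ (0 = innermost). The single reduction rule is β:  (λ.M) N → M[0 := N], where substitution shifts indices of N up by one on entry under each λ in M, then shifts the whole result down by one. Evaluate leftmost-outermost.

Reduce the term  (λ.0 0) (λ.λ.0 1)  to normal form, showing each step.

  start: (λ.0 0) (λ.λ.0 1)
  step 1: (λ.λ.0 1) (λ.λ.0 1)
  step 2: λ.0 (λ.λ.0 1)

Answer: normal form = λ.0 (λ.λ.0 1)  (in 2 steps)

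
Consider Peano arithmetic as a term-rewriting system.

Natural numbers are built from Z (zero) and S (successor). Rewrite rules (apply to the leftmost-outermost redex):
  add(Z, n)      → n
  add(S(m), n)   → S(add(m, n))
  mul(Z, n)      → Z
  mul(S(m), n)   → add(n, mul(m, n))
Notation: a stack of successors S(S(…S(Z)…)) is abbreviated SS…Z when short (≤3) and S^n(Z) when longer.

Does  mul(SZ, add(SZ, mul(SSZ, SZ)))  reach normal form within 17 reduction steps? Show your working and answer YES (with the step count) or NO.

  start: mul(SZ, add(SZ, mul(SSZ, SZ)))
  →1  add(add(SZ, mul(SSZ, SZ)), mul(Z, add(SZ, mul(SSZ, SZ))))
  →2  add(S(add(Z, mul(SSZ, SZ))), mul(Z, add(SZ, mul(SSZ, SZ))))
  →3  S(add(add(Z, mul(SSZ, SZ)), mul(Z, add(SZ, mul(SSZ, SZ)))))
  →4  S(add(mul(SSZ, SZ), mul(Z, add(SZ, mul(SSZ, SZ)))))
  →5  S(add(add(SZ, mul(SZ, SZ)), mul(Z, add(SZ, mul(SSZ, SZ)))))
  →6  S(add(S(add(Z, mul(SZ, SZ))), mul(Z, add(SZ, mul(SSZ, SZ)))))
  →7  S(S(add(add(Z, mul(SZ, SZ)), mul(Z, add(SZ, mul(SSZ, SZ))))))
  →8  S(S(add(mul(SZ, SZ), mul(Z, add(SZ, mul(SSZ, SZ))))))
  →9  S(S(add(add(SZ, mul(Z, SZ)), mul(Z, add(SZ, mul(SSZ, SZ))))))
  →10  S(S(add(S(add(Z, mul(Z, SZ))), mul(Z, add(SZ, mul(SSZ, SZ))))))
  →11  S(S(S(add(add(Z, mul(Z, SZ)), mul(Z, add(SZ, mul(SSZ, SZ)))))))
  →12  S(S(S(add(mul(Z, SZ), mul(Z, add(SZ, mul(SSZ, SZ)))))))
  →13  S(S(S(add(Z, mul(Z, add(SZ, mul(SSZ, SZ)))))))
  →14  S(S(S(mul(Z, add(SZ, mul(SSZ, SZ))))))
  →15  SSSZ

Answer: YES — reaches normal form SSSZ in 15 ≤ 17 steps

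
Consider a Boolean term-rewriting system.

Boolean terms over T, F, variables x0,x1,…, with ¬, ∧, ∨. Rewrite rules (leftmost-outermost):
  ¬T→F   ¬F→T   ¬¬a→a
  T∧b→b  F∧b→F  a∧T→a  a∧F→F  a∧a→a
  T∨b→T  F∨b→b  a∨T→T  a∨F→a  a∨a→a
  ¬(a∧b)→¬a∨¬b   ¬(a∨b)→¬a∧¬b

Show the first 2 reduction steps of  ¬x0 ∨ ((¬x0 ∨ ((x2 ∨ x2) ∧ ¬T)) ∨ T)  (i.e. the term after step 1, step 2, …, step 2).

Answer: after 2 steps: T

Reduction:
  start: ¬x0 ∨ ((¬x0 ∨ ((x2 ∨ x2) ∧ ¬T)) ∨ T)
  →1  ¬x0 ∨ T
  →2  T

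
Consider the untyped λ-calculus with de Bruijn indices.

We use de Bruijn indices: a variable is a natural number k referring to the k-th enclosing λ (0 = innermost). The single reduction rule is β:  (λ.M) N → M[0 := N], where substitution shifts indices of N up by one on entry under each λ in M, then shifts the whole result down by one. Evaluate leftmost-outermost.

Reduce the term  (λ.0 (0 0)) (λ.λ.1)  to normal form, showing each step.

Answer: normal form = λ.λ.λ.λ.1  (in 3 steps)

Reduction:
  start: (λ.0 (0 0)) (λ.λ.1)
  [1] (λ.λ.1) ((λ.λ.1) (λ.λ.1))
  [2] λ.(λ.λ.1) (λ.λ.1)
  [3] λ.λ.λ.λ.1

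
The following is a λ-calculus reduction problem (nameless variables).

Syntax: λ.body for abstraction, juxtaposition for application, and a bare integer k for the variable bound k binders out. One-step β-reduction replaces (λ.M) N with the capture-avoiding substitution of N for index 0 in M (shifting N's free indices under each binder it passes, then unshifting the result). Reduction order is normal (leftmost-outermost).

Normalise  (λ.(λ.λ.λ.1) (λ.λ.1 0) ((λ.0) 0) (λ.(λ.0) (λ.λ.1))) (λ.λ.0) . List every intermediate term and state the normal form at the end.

Answer: normal form = λ.λ.0  (in 5 steps)

Derivation:
  start: (λ.(λ.λ.λ.1) (λ.λ.1 0) ((λ.0) 0) (λ.(λ.0) (λ.λ.1))) (λ.λ.0)
  step 1: (λ.λ.λ.1) (λ.λ.1 0) ((λ.0) (λ.λ.0)) (λ.(λ.0) (λ.λ.1))
  step 2: (λ.λ.1) ((λ.0) (λ.λ.0)) (λ.(λ.0) (λ.λ.1))
  step 3: (λ.(λ.0) (λ.λ.0)) (λ.(λ.0) (λ.λ.1))
  step 4: (λ.0) (λ.λ.0)
  step 5: λ.λ.0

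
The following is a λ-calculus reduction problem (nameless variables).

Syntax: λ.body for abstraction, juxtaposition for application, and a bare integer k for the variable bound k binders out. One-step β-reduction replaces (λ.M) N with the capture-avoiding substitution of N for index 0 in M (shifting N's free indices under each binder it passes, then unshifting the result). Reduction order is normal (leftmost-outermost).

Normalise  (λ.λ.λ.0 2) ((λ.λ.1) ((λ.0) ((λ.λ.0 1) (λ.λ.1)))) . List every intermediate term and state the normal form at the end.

Answer: normal form = λ.λ.0 (λ.λ.0 (λ.λ.1))  (in 4 steps)

Derivation:
  start: (λ.λ.λ.0 2) ((λ.λ.1) ((λ.0) ((λ.λ.0 1) (λ.λ.1))))
  [1] λ.λ.0 ((λ.λ.1) ((λ.0) ((λ.λ.0 1) (λ.λ.1))))
  [2] λ.λ.0 (λ.(λ.0) ((λ.λ.0 1) (λ.λ.1)))
  [3] λ.λ.0 (λ.(λ.λ.0 1) (λ.λ.1))
  [4] λ.λ.0 (λ.λ.0 (λ.λ.1))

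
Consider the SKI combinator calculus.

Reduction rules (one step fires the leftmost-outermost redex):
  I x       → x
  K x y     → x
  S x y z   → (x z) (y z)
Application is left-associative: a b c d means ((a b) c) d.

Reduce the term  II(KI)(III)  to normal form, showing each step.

Answer: normal form = I  (in 3 steps)

Derivation:
  start: II(KI)(III)
  step 1: I(KI)(III)
  step 2: KI(III)
  step 3: I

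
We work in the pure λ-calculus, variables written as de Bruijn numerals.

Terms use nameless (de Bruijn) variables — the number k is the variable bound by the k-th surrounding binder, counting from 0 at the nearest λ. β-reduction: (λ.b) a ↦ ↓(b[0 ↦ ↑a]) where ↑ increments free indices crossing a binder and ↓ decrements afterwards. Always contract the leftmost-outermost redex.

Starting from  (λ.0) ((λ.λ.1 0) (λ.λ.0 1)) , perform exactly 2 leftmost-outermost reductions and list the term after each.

Answer: after 2 steps: λ.(λ.λ.0 1) 0

Derivation:
  start: (λ.0) ((λ.λ.1 0) (λ.λ.0 1))
  [1] (λ.λ.1 0) (λ.λ.0 1)
  [2] λ.(λ.λ.0 1) 0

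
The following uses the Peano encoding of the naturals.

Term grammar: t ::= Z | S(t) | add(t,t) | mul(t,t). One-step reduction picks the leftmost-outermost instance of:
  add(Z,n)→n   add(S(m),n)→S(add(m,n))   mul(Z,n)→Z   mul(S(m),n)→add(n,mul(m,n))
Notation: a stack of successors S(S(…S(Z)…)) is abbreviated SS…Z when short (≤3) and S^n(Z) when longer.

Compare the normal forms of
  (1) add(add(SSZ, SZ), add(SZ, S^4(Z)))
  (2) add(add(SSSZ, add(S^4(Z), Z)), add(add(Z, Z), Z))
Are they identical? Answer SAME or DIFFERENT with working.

Answer: DIFFERENT — A ⇓ S^8(Z), B ⇓ S^7(Z)

Working:
Term A:
  start: add(add(SSZ, SZ), add(SZ, S^4(Z)))
  step 1: add(S(add(SZ, SZ)), add(SZ, S^4(Z)))
  step 2: S(add(add(SZ, SZ), add(SZ, S^4(Z))))
  step 3: S(add(S(add(Z, SZ)), add(SZ, S^4(Z))))
  step 4: S(S(add(add(Z, SZ), add(SZ, S^4(Z)))))
  step 5: S(S(add(SZ, add(SZ, S^4(Z)))))
  step 6: S(S(S(add(Z, add(SZ, S^4(Z))))))
  step 7: S(S(S(add(SZ, S^4(Z)))))
  step 8: S(S(S(S(add(Z, S^4(Z))))))
  step 9: S^8(Z)

Term B:
  start: add(add(SSSZ, add(S^4(Z), Z)), add(add(Z, Z), Z))
  step 1: add(S(add(SSZ, add(S^4(Z), Z))), add(add(Z, Z), Z))
  step 2: S(add(add(SSZ, add(S^4(Z), Z)), add(add(Z, Z), Z)))
  step 3: S(add(S(add(SZ, add(S^4(Z), Z))), add(add(Z, Z), Z)))
  step 4: S(S(add(add(SZ, add(S^4(Z), Z)), add(add(Z, Z), Z))))
  step 5: S(S(add(S(add(Z, add(S^4(Z), Z))), add(add(Z, Z), Z))))
  step 6: S(S(S(add(add(Z, add(S^4(Z), Z)), add(add(Z, Z), Z)))))
  step 7: S(S(S(add(add(S^4(Z), Z), add(add(Z, Z), Z)))))
  step 8: S(S(S(add(S(add(SSSZ, Z)), add(add(Z, Z), Z)))))
  step 9: S(S(S(S(add(add(SSSZ, Z), add(add(Z, Z), Z))))))
  step 10: S(S(S(S(add(S(add(SSZ, Z)), add(add(Z, Z), Z))))))
  step 11: S(S(S(S(S(add(add(SSZ, Z), add(add(Z, Z), Z)))))))
  step 12: S(S(S(S(S(add(S(add(SZ, Z)), add(add(Z, Z), Z)))))))
  step 13: S(S(S(S(S(S(add(add(SZ, Z), add(add(Z, Z), Z))))))))
  step 14: S(S(S(S(S(S(add(S(add(Z, Z)), add(add(Z, Z), Z))))))))
  step 15: S(S(S(S(S(S(S(add(add(Z, Z), add(add(Z, Z), Z)))))))))
  step 16: S(S(S(S(S(S(S(add(Z, add(add(Z, Z), Z)))))))))
  step 17: S(S(S(S(S(S(S(add(add(Z, Z), Z))))))))
  step 18: S(S(S(S(S(S(S(add(Z, Z))))))))
  step 19: S^7(Z)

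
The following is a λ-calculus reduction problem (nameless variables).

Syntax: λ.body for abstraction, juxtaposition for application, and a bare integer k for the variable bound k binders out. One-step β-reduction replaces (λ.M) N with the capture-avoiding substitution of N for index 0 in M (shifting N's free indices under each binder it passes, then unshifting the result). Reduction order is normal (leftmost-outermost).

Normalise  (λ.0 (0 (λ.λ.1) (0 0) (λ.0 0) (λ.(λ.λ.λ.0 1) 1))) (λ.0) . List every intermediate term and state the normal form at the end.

  start: (λ.0 (0 (λ.λ.1) (0 0) (λ.0 0) (λ.(λ.λ.λ.0 1) 1))) (λ.0)
  [1] (λ.0) ((λ.0) (λ.λ.1) ((λ.0) (λ.0)) (λ.0 0) (λ.(λ.λ.λ.0 1) (λ.0)))
  [2] (λ.0) (λ.λ.1) ((λ.0) (λ.0)) (λ.0 0) (λ.(λ.λ.λ.0 1) (λ.0))
  [3] (λ.λ.1) ((λ.0) (λ.0)) (λ.0 0) (λ.(λ.λ.λ.0 1) (λ.0))
  [4] (λ.(λ.0) (λ.0)) (λ.0 0) (λ.(λ.λ.λ.0 1) (λ.0))
  [5] (λ.0) (λ.0) (λ.(λ.λ.λ.0 1) (λ.0))
  [6] (λ.0) (λ.(λ.λ.λ.0 1) (λ.0))
  [7] λ.(λ.λ.λ.0 1) (λ.0)
  [8] λ.λ.λ.0 1

Answer: normal form = λ.λ.λ.0 1  (in 8 steps)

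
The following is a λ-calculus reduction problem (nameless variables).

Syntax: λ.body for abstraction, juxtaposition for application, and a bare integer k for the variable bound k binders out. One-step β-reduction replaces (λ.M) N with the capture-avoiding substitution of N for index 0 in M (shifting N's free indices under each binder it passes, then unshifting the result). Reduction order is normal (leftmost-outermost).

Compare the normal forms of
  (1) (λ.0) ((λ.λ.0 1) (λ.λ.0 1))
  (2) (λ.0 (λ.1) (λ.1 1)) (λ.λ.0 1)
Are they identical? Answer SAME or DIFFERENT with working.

Term A:
  start: (λ.0) ((λ.λ.0 1) (λ.λ.0 1))
  →1  (λ.λ.0 1) (λ.λ.0 1)
  →2  λ.0 (λ.λ.0 1)

Term B:
  start: (λ.0 (λ.1) (λ.1 1)) (λ.λ.0 1)
  →1  (λ.λ.0 1) (λ.λ.λ.0 1) (λ.(λ.λ.0 1) (λ.λ.0 1))
  →2  (λ.0 (λ.λ.λ.0 1)) (λ.(λ.λ.0 1) (λ.λ.0 1))
  →3  (λ.(λ.λ.0 1) (λ.λ.0 1)) (λ.λ.λ.0 1)
  →4  (λ.λ.0 1) (λ.λ.0 1)
  →5  λ.0 (λ.λ.0 1)

Answer: SAME — A ⇓ λ.0 (λ.λ.0 1), B ⇓ λ.0 (λ.λ.0 1)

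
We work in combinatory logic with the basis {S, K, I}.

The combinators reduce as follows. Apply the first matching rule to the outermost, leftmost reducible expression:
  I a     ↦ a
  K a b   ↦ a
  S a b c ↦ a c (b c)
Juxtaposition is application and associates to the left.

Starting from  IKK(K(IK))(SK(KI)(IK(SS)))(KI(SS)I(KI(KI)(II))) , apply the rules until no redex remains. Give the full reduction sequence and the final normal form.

Answer: normal form = K(SS)  (in 6 steps)

Derivation:
  start: IKK(K(IK))(SK(KI)(IK(SS)))(KI(SS)I(KI(KI)(II)))
  →1  KK(K(IK))(SK(KI)(IK(SS)))(KI(SS)I(KI(KI)(II)))
  →2  K(SK(KI)(IK(SS)))(KI(SS)I(KI(KI)(II)))
  →3  SK(KI)(IK(SS))
  →4  K(IK(SS))(KI(IK(SS)))
  →5  IK(SS)
  →6  K(SS)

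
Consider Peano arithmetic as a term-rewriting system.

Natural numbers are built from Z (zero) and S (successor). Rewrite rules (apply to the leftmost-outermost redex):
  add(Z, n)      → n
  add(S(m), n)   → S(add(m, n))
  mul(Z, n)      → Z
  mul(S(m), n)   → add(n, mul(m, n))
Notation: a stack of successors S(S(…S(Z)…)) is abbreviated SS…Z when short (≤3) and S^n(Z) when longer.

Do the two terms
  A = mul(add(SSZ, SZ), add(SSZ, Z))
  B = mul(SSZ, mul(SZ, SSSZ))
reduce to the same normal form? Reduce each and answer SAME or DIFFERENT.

Term A:
  start: mul(add(SSZ, SZ), add(SSZ, Z))
  [1] mul(S(add(SZ, SZ)), add(SSZ, Z))
  [2] add(add(SSZ, Z), mul(add(SZ, SZ), add(SSZ, Z)))
  [3] add(S(add(SZ, Z)), mul(add(SZ, SZ), add(SSZ, Z)))
  [4] S(add(add(SZ, Z), mul(add(SZ, SZ), add(SSZ, Z))))
  [5] S(add(S(add(Z, Z)), mul(add(SZ, SZ), add(SSZ, Z))))
  [6] S(S(add(add(Z, Z), mul(add(SZ, SZ), add(SSZ, Z)))))
  [7] S(S(add(Z, mul(add(SZ, SZ), add(SSZ, Z)))))
  [8] S(S(mul(add(SZ, SZ), add(SSZ, Z))))
  [9] S(S(mul(S(add(Z, SZ)), add(SSZ, Z))))
  [10] S(S(add(add(SSZ, Z), mul(add(Z, SZ), add(SSZ, Z)))))
  [11] S(S(add(S(add(SZ, Z)), mul(add(Z, SZ), add(SSZ, Z)))))
  [12] S(S(S(add(add(SZ, Z), mul(add(Z, SZ), add(SSZ, Z))))))
  [13] S(S(S(add(S(add(Z, Z)), mul(add(Z, SZ), add(SSZ, Z))))))
  [14] S(S(S(S(add(add(Z, Z), mul(add(Z, SZ), add(SSZ, Z)))))))
  [15] S(S(S(S(add(Z, mul(add(Z, SZ), add(SSZ, Z)))))))
  [16] S(S(S(S(mul(add(Z, SZ), add(SSZ, Z))))))
  [17] S(S(S(S(mul(SZ, add(SSZ, Z))))))
  [18] S(S(S(S(add(add(SSZ, Z), mul(Z, add(SSZ, Z)))))))
  [19] S(S(S(S(add(S(add(SZ, Z)), mul(Z, add(SSZ, Z)))))))
  [20] S(S(S(S(S(add(add(SZ, Z), mul(Z, add(SSZ, Z))))))))
  [21] S(S(S(S(S(add(S(add(Z, Z)), mul(Z, add(SSZ, Z))))))))
  [22] S(S(S(S(S(S(add(add(Z, Z), mul(Z, add(SSZ, Z)))))))))
  [23] S(S(S(S(S(S(add(Z, mul(Z, add(SSZ, Z)))))))))
  [24] S(S(S(S(S(S(mul(Z, add(SSZ, Z))))))))
  [25] S^6(Z)

Term B:
  start: mul(SSZ, mul(SZ, SSSZ))
  [1] add(mul(SZ, SSSZ), mul(SZ, mul(SZ, SSSZ)))
  [2] add(add(SSSZ, mul(Z, SSSZ)), mul(SZ, mul(SZ, SSSZ)))
  [3] add(S(add(SSZ, mul(Z, SSSZ))), mul(SZ, mul(SZ, SSSZ)))
  [4] S(add(add(SSZ, mul(Z, SSSZ)), mul(SZ, mul(SZ, SSSZ))))
  [5] S(add(S(add(SZ, mul(Z, SSSZ))), mul(SZ, mul(SZ, SSSZ))))
  [6] S(S(add(add(SZ, mul(Z, SSSZ)), mul(SZ, mul(SZ, SSSZ)))))
  [7] S(S(add(S(add(Z, mul(Z, SSSZ))), mul(SZ, mul(SZ, SSSZ)))))
  [8] S(S(S(add(add(Z, mul(Z, SSSZ)), mul(SZ, mul(SZ, SSSZ))))))
  [9] S(S(S(add(mul(Z, SSSZ), mul(SZ, mul(SZ, SSSZ))))))
  [10] S(S(S(add(Z, mul(SZ, mul(SZ, SSSZ))))))
  [11] S(S(S(mul(SZ, mul(SZ, SSSZ)))))
  [12] S(S(S(add(mul(SZ, SSSZ), mul(Z, mul(SZ, SSSZ))))))
  [13] S(S(S(add(add(SSSZ, mul(Z, SSSZ)), mul(Z, mul(SZ, SSSZ))))))
  [14] S(S(S(add(S(add(SSZ, mul(Z, SSSZ))), mul(Z, mul(SZ, SSSZ))))))
  [15] S(S(S(S(add(add(SSZ, mul(Z, SSSZ)), mul(Z, mul(SZ, SSSZ)))))))
  [16] S(S(S(S(add(S(add(SZ, mul(Z, SSSZ))), mul(Z, mul(SZ, SSSZ)))))))
  [17] S(S(S(S(S(add(add(SZ, mul(Z, SSSZ)), mul(Z, mul(SZ, SSSZ))))))))
  [18] S(S(S(S(S(add(S(add(Z, mul(Z, SSSZ))), mul(Z, mul(SZ, SSSZ))))))))
  [19] S(S(S(S(S(S(add(add(Z, mul(Z, SSSZ)), mul(Z, mul(SZ, SSSZ)))))))))
  [20] S(S(S(S(S(S(add(mul(Z, SSSZ), mul(Z, mul(SZ, SSSZ)))))))))
  [21] S(S(S(S(S(S(add(Z, mul(Z, mul(SZ, SSSZ)))))))))
  [22] S(S(S(S(S(S(mul(Z, mul(SZ, SSSZ))))))))
  [23] S^6(Z)

Answer: SAME — A ⇓ S^6(Z), B ⇓ S^6(Z)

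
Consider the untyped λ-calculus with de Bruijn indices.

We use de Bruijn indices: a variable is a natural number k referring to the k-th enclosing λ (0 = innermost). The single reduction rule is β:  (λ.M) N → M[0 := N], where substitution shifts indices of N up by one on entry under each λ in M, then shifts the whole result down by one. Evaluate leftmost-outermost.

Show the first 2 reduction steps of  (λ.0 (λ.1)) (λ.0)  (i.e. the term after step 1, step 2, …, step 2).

  start: (λ.0 (λ.1)) (λ.0)
  →1  (λ.0) (λ.λ.0)
  →2  λ.λ.0

Answer: after 2 steps: λ.λ.0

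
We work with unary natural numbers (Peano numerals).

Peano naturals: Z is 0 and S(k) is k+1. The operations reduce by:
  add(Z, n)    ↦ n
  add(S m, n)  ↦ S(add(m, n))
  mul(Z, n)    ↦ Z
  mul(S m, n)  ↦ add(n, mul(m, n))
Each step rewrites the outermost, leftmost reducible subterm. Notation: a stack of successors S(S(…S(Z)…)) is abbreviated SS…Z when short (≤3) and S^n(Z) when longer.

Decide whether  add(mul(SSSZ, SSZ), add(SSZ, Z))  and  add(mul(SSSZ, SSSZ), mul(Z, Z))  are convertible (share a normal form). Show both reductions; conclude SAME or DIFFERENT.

Answer: DIFFERENT — A ⇓ S^8(Z), B ⇓ S^9(Z)

Derivation:
Term A:
  start: add(mul(SSSZ, SSZ), add(SSZ, Z))
  step 1: add(add(SSZ, mul(SSZ, SSZ)), add(SSZ, Z))
  step 2: add(S(add(SZ, mul(SSZ, SSZ))), add(SSZ, Z))
  step 3: S(add(add(SZ, mul(SSZ, SSZ)), add(SSZ, Z)))
  step 4: S(add(S(add(Z, mul(SSZ, SSZ))), add(SSZ, Z)))
  step 5: S(S(add(add(Z, mul(SSZ, SSZ)), add(SSZ, Z))))
  step 6: S(S(add(mul(SSZ, SSZ), add(SSZ, Z))))
  step 7: S(S(add(add(SSZ, mul(SZ, SSZ)), add(SSZ, Z))))
  step 8: S(S(add(S(add(SZ, mul(SZ, SSZ))), add(SSZ, Z))))
  step 9: S(S(S(add(add(SZ, mul(SZ, SSZ)), add(SSZ, Z)))))
  step 10: S(S(S(add(S(add(Z, mul(SZ, SSZ))), add(SSZ, Z)))))
  step 11: S(S(S(S(add(add(Z, mul(SZ, SSZ)), add(SSZ, Z))))))
  step 12: S(S(S(S(add(mul(SZ, SSZ), add(SSZ, Z))))))
  step 13: S(S(S(S(add(add(SSZ, mul(Z, SSZ)), add(SSZ, Z))))))
  step 14: S(S(S(S(add(S(add(SZ, mul(Z, SSZ))), add(SSZ, Z))))))
  step 15: S(S(S(S(S(add(add(SZ, mul(Z, SSZ)), add(SSZ, Z)))))))
  step 16: S(S(S(S(S(add(S(add(Z, mul(Z, SSZ))), add(SSZ, Z)))))))
  step 17: S(S(S(S(S(S(add(add(Z, mul(Z, SSZ)), add(SSZ, Z))))))))
  step 18: S(S(S(S(S(S(add(mul(Z, SSZ), add(SSZ, Z))))))))
  step 19: S(S(S(S(S(S(add(Z, add(SSZ, Z))))))))
  step 20: S(S(S(S(S(S(add(SSZ, Z)))))))
  step 21: S(S(S(S(S(S(S(add(SZ, Z))))))))
  step 22: S(S(S(S(S(S(S(S(add(Z, Z)))))))))
  step 23: S^8(Z)

Term B:
  start: add(mul(SSSZ, SSSZ), mul(Z, Z))
  step 1: add(add(SSSZ, mul(SSZ, SSSZ)), mul(Z, Z))
  step 2: add(S(add(SSZ, mul(SSZ, SSSZ))), mul(Z, Z))
  step 3: S(add(add(SSZ, mul(SSZ, SSSZ)), mul(Z, Z)))
  step 4: S(add(S(add(SZ, mul(SSZ, SSSZ))), mul(Z, Z)))
  step 5: S(S(add(add(SZ, mul(SSZ, SSSZ)), mul(Z, Z))))
  step 6: S(S(add(S(add(Z, mul(SSZ, SSSZ))), mul(Z, Z))))
  step 7: S(S(S(add(add(Z, mul(SSZ, SSSZ)), mul(Z, Z)))))
  step 8: S(S(S(add(mul(SSZ, SSSZ), mul(Z, Z)))))
  step 9: S(S(S(add(add(SSSZ, mul(SZ, SSSZ)), mul(Z, Z)))))
  step 10: S(S(S(add(S(add(SSZ, mul(SZ, SSSZ))), mul(Z, Z)))))
  step 11: S(S(S(S(add(add(SSZ, mul(SZ, SSSZ)), mul(Z, Z))))))
  step 12: S(S(S(S(add(S(add(SZ, mul(SZ, SSSZ))), mul(Z, Z))))))
  step 13: S(S(S(S(S(add(add(SZ, mul(SZ, SSSZ)), mul(Z, Z)))))))
  step 14: S(S(S(S(S(add(S(add(Z, mul(SZ, SSSZ))), mul(Z, Z)))))))
  step 15: S(S(S(S(S(S(add(add(Z, mul(SZ, SSSZ)), mul(Z, Z))))))))
  step 16: S(S(S(S(S(S(add(mul(SZ, SSSZ), mul(Z, Z))))))))
  step 17: S(S(S(S(S(S(add(add(SSSZ, mul(Z, SSSZ)), mul(Z, Z))))))))
  step 18: S(S(S(S(S(S(add(S(add(SSZ, mul(Z, SSSZ))), mul(Z, Z))))))))
  step 19: S(S(S(S(S(S(S(add(add(SSZ, mul(Z, SSSZ)), mul(Z, Z)))))))))
  step 20: S(S(S(S(S(S(S(add(S(add(SZ, mul(Z, SSSZ))), mul(Z, Z)))))))))
  step 21: S(S(S(S(S(S(S(S(add(add(SZ, mul(Z, SSSZ)), mul(Z, Z))))))))))
  step 22: S(S(S(S(S(S(S(S(add(S(add(Z, mul(Z, SSSZ))), mul(Z, Z))))))))))
  step 23: S(S(S(S(S(S(S(S(S(add(add(Z, mul(Z, SSSZ)), mul(Z, Z)))))))))))
  step 24: S(S(S(S(S(S(S(S(S(add(mul(Z, SSSZ), mul(Z, Z)))))))))))
  step 25: S(S(S(S(S(S(S(S(S(add(Z, mul(Z, Z)))))))))))
  step 26: S(S(S(S(S(S(S(S(S(mul(Z, Z))))))))))
  step 27: S^9(Z)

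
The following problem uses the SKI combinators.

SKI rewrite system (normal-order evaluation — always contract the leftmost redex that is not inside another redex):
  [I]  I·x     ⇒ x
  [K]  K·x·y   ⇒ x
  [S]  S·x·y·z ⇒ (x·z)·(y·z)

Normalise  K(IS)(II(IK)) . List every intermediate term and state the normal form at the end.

Answer: normal form = S  (in 2 steps)

Reduction:
  start: K(IS)(II(IK))
  step 1: IS
  step 2: S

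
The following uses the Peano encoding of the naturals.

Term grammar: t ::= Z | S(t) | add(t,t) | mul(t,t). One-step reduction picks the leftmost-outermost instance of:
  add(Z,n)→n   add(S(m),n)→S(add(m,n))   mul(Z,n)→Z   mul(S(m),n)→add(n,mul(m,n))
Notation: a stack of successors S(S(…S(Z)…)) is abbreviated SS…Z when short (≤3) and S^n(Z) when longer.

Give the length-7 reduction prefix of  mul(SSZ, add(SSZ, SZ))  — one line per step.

Answer: after 7 steps: S(S(S(add(Z, mul(SZ, add(SSZ, SZ))))))

Reduction:
  start: mul(SSZ, add(SSZ, SZ))
  step 1: add(add(SSZ, SZ), mul(SZ, add(SSZ, SZ)))
  step 2: add(S(add(SZ, SZ)), mul(SZ, add(SSZ, SZ)))
  step 3: S(add(add(SZ, SZ), mul(SZ, add(SSZ, SZ))))
  step 4: S(add(S(add(Z, SZ)), mul(SZ, add(SSZ, SZ))))
  step 5: S(S(add(add(Z, SZ), mul(SZ, add(SSZ, SZ)))))
  step 6: S(S(add(SZ, mul(SZ, add(SSZ, SZ)))))
  step 7: S(S(S(add(Z, mul(SZ, add(SSZ, SZ))))))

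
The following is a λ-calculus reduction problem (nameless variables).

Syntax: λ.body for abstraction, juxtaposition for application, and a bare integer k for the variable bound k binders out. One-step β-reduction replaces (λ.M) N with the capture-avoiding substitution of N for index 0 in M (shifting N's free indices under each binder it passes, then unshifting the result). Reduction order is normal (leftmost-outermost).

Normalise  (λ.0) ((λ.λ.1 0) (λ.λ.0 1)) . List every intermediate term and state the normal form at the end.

  start: (λ.0) ((λ.λ.1 0) (λ.λ.0 1))
  →1  (λ.λ.1 0) (λ.λ.0 1)
  →2  λ.(λ.λ.0 1) 0
  →3  λ.λ.0 1

Answer: normal form = λ.λ.0 1  (in 3 steps)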